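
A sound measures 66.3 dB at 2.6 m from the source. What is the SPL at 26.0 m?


Given values:
  SPL1 = 66.3 dB, r1 = 2.6 m, r2 = 26.0 m
Formula: SPL2 = SPL1 - 20 * log10(r2 / r1)
Compute ratio: r2 / r1 = 26.0 / 2.6 = 10.0
Compute log10: log10(10.0) = 1.0
Compute drop: 20 * 1.0 = 20.0
SPL2 = 66.3 - 20.0 = 46.3

46.3 dB


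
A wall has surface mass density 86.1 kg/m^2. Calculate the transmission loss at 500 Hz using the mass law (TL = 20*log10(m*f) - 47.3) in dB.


Given values:
  m = 86.1 kg/m^2, f = 500 Hz
Formula: TL = 20 * log10(m * f) - 47.3
Compute m * f = 86.1 * 500 = 43050.0
Compute log10(43050.0) = 4.633973
Compute 20 * 4.633973 = 92.6795
TL = 92.6795 - 47.3 = 45.38

45.38 dB


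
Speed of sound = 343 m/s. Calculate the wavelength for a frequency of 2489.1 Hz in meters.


Given values:
  c = 343 m/s, f = 2489.1 Hz
Formula: lambda = c / f
lambda = 343 / 2489.1
lambda = 0.1378

0.1378 m


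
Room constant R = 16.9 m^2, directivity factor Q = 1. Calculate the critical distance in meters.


Given values:
  R = 16.9 m^2, Q = 1
Formula: d_c = 0.141 * sqrt(Q * R)
Compute Q * R = 1 * 16.9 = 16.9
Compute sqrt(16.9) = 4.111
d_c = 0.141 * 4.111 = 0.58

0.58 m


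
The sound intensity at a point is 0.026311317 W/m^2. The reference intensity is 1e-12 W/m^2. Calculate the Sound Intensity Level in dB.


Given values:
  I = 0.026311317 W/m^2
  I_ref = 1e-12 W/m^2
Formula: SIL = 10 * log10(I / I_ref)
Compute ratio: I / I_ref = 26311317000
Compute log10: log10(26311317000) = 10.420143
Multiply: SIL = 10 * 10.420143 = 104.2

104.2 dB


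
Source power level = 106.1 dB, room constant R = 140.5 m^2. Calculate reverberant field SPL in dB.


Given values:
  Lw = 106.1 dB, R = 140.5 m^2
Formula: SPL = Lw + 10 * log10(4 / R)
Compute 4 / R = 4 / 140.5 = 0.02847
Compute 10 * log10(0.02847) = -15.4561
SPL = 106.1 + (-15.4561) = 90.64

90.64 dB


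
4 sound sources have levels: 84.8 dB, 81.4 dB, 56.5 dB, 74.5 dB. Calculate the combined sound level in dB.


Formula: L_total = 10 * log10( sum(10^(Li/10)) )
  Source 1: 10^(84.8/10) = 301995172.0402
  Source 2: 10^(81.4/10) = 138038426.4603
  Source 3: 10^(56.5/10) = 446683.5922
  Source 4: 10^(74.5/10) = 28183829.3126
Sum of linear values = 468664111.4053
L_total = 10 * log10(468664111.4053) = 86.71

86.71 dB


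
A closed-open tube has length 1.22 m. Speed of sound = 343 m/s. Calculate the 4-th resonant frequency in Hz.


Given values:
  Tube type: closed-open, L = 1.22 m, c = 343 m/s, n = 4
Formula: f_n = (2n - 1) * c / (4 * L)
Compute 2n - 1 = 2*4 - 1 = 7
Compute 4 * L = 4 * 1.22 = 4.88
f = 7 * 343 / 4.88
f = 492.01

492.01 Hz


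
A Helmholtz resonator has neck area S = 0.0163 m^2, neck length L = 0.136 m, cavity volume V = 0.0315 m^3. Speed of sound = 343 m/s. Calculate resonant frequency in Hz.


Given values:
  S = 0.0163 m^2, L = 0.136 m, V = 0.0315 m^3, c = 343 m/s
Formula: f = (c / (2*pi)) * sqrt(S / (V * L))
Compute V * L = 0.0315 * 0.136 = 0.004284
Compute S / (V * L) = 0.0163 / 0.004284 = 3.8049
Compute sqrt(3.8049) = 1.950615
Compute c / (2*pi) = 343 / 6.283185 = 54.590148
f = 54.590148 * 1.950615 = 106.48

106.48 Hz


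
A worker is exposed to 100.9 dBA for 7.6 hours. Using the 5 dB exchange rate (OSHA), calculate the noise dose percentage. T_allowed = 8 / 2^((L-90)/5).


Given values:
  L = 100.9 dBA, T = 7.6 hours
Formula: T_allowed = 8 / 2^((L - 90) / 5)
Compute exponent: (100.9 - 90) / 5 = 2.18
Compute 2^(2.18) = 4.531536
T_allowed = 8 / 4.531536 = 1.765406 hours
Dose = (T / T_allowed) * 100
Dose = (7.6 / 1.765406) * 100 = 430.5

430.5 %


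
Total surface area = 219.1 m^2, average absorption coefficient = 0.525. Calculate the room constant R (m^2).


Given values:
  S = 219.1 m^2, alpha = 0.525
Formula: R = S * alpha / (1 - alpha)
Numerator: 219.1 * 0.525 = 115.0275
Denominator: 1 - 0.525 = 0.475
R = 115.0275 / 0.475 = 242.16

242.16 m^2


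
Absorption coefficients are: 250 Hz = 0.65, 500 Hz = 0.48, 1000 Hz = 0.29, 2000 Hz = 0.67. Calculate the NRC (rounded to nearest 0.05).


Given values:
  a_250 = 0.65, a_500 = 0.48
  a_1000 = 0.29, a_2000 = 0.67
Formula: NRC = (a250 + a500 + a1000 + a2000) / 4
Sum = 0.65 + 0.48 + 0.29 + 0.67 = 2.09
NRC = 2.09 / 4 = 0.5225
Rounded to nearest 0.05: 0.5

0.5


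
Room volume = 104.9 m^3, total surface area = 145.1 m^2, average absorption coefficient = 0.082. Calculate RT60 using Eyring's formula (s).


Given values:
  V = 104.9 m^3, S = 145.1 m^2, alpha = 0.082
Formula: RT60 = 0.161 * V / (-S * ln(1 - alpha))
Compute ln(1 - 0.082) = ln(0.918) = -0.085558
Denominator: -145.1 * -0.085558 = 12.4145
Numerator: 0.161 * 104.9 = 16.8889
RT60 = 16.8889 / 12.4145 = 1.36

1.36 s


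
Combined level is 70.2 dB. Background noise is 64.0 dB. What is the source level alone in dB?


Given values:
  L_total = 70.2 dB, L_bg = 64.0 dB
Formula: L_source = 10 * log10(10^(L_total/10) - 10^(L_bg/10))
Convert to linear:
  10^(70.2/10) = 10471285.4805
  10^(64.0/10) = 2511886.4315
Difference: 10471285.4805 - 2511886.4315 = 7959399.049
L_source = 10 * log10(7959399.049) = 69.01

69.01 dB


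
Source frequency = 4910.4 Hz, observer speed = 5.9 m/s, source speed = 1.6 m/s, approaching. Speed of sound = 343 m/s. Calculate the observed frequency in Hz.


Given values:
  f_s = 4910.4 Hz, v_o = 5.9 m/s, v_s = 1.6 m/s
  Direction: approaching
Formula: f_o = f_s * (c + v_o) / (c - v_s)
Numerator: c + v_o = 343 + 5.9 = 348.9
Denominator: c - v_s = 343 - 1.6 = 341.4
f_o = 4910.4 * 348.9 / 341.4 = 5018.27

5018.27 Hz


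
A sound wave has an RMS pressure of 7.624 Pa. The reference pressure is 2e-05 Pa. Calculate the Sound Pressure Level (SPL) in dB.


Given values:
  p = 7.624 Pa
  p_ref = 2e-05 Pa
Formula: SPL = 20 * log10(p / p_ref)
Compute ratio: p / p_ref = 7.624 / 2e-05 = 381200
Compute log10: log10(381200) = 5.581153
Multiply: SPL = 20 * 5.581153 = 111.62

111.62 dB


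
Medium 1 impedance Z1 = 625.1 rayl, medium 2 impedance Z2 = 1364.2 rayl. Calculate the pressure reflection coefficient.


Given values:
  Z1 = 625.1 rayl, Z2 = 1364.2 rayl
Formula: R = (Z2 - Z1) / (Z2 + Z1)
Numerator: Z2 - Z1 = 1364.2 - 625.1 = 739.1
Denominator: Z2 + Z1 = 1364.2 + 625.1 = 1989.3
R = 739.1 / 1989.3 = 0.3715

0.3715


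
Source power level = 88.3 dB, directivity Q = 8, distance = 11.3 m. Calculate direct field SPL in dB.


Given values:
  Lw = 88.3 dB, Q = 8, r = 11.3 m
Formula: SPL = Lw + 10 * log10(Q / (4 * pi * r^2))
Compute 4 * pi * r^2 = 4 * pi * 11.3^2 = 1604.5999
Compute Q / denom = 8 / 1604.5999 = 0.00498567
Compute 10 * log10(0.00498567) = -23.0228
SPL = 88.3 + (-23.0228) = 65.28

65.28 dB


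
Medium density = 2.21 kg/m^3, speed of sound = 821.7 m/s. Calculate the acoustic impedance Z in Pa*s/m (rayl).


Given values:
  rho = 2.21 kg/m^3
  c = 821.7 m/s
Formula: Z = rho * c
Z = 2.21 * 821.7
Z = 1815.96

1815.96 rayl


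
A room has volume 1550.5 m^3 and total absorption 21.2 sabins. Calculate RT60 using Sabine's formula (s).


Given values:
  V = 1550.5 m^3
  A = 21.2 sabins
Formula: RT60 = 0.161 * V / A
Numerator: 0.161 * 1550.5 = 249.6305
RT60 = 249.6305 / 21.2 = 11.775

11.775 s


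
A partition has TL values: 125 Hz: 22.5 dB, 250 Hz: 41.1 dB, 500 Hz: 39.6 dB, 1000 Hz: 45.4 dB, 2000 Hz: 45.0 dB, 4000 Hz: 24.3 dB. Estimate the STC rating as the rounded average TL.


Given TL values at each frequency:
  125 Hz: 22.5 dB
  250 Hz: 41.1 dB
  500 Hz: 39.6 dB
  1000 Hz: 45.4 dB
  2000 Hz: 45.0 dB
  4000 Hz: 24.3 dB
Formula: STC ~ round(average of TL values)
Sum = 22.5 + 41.1 + 39.6 + 45.4 + 45.0 + 24.3 = 217.9
Average = 217.9 / 6 = 36.32
Rounded: 36

36


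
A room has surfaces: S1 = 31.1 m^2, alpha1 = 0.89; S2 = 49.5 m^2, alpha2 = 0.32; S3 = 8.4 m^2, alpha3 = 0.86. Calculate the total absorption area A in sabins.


Given surfaces:
  Surface 1: 31.1 * 0.89 = 27.679
  Surface 2: 49.5 * 0.32 = 15.84
  Surface 3: 8.4 * 0.86 = 7.224
Formula: A = sum(Si * alpha_i)
A = 27.679 + 15.84 + 7.224
A = 50.74

50.74 sabins


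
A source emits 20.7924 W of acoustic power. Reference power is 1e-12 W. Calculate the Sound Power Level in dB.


Given values:
  W = 20.7924 W
  W_ref = 1e-12 W
Formula: SWL = 10 * log10(W / W_ref)
Compute ratio: W / W_ref = 20792400000000
Compute log10: log10(20792400000000) = 13.317905
Multiply: SWL = 10 * 13.317905 = 133.18

133.18 dB


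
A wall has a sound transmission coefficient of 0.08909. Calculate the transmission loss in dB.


Given values:
  tau = 0.08909
Formula: TL = 10 * log10(1 / tau)
Compute 1 / tau = 1 / 0.08909 = 11.2246
Compute log10(11.2246) = 1.050171
TL = 10 * 1.050171 = 10.5

10.5 dB


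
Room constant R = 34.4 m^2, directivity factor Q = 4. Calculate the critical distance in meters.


Given values:
  R = 34.4 m^2, Q = 4
Formula: d_c = 0.141 * sqrt(Q * R)
Compute Q * R = 4 * 34.4 = 137.6
Compute sqrt(137.6) = 11.7303
d_c = 0.141 * 11.7303 = 1.654

1.654 m


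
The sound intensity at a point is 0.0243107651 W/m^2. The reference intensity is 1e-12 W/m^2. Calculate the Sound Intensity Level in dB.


Given values:
  I = 0.0243107651 W/m^2
  I_ref = 1e-12 W/m^2
Formula: SIL = 10 * log10(I / I_ref)
Compute ratio: I / I_ref = 24310765100
Compute log10: log10(24310765100) = 10.385799
Multiply: SIL = 10 * 10.385799 = 103.86

103.86 dB


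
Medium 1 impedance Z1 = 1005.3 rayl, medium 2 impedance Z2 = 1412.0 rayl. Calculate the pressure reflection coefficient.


Given values:
  Z1 = 1005.3 rayl, Z2 = 1412.0 rayl
Formula: R = (Z2 - Z1) / (Z2 + Z1)
Numerator: Z2 - Z1 = 1412.0 - 1005.3 = 406.7
Denominator: Z2 + Z1 = 1412.0 + 1005.3 = 2417.3
R = 406.7 / 2417.3 = 0.1682

0.1682


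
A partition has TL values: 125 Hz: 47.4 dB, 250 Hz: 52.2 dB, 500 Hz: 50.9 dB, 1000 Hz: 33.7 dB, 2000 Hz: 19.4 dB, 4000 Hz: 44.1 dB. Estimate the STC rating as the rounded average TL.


Given TL values at each frequency:
  125 Hz: 47.4 dB
  250 Hz: 52.2 dB
  500 Hz: 50.9 dB
  1000 Hz: 33.7 dB
  2000 Hz: 19.4 dB
  4000 Hz: 44.1 dB
Formula: STC ~ round(average of TL values)
Sum = 47.4 + 52.2 + 50.9 + 33.7 + 19.4 + 44.1 = 247.7
Average = 247.7 / 6 = 41.28
Rounded: 41

41


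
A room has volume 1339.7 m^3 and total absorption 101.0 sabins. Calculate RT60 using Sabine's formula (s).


Given values:
  V = 1339.7 m^3
  A = 101.0 sabins
Formula: RT60 = 0.161 * V / A
Numerator: 0.161 * 1339.7 = 215.6917
RT60 = 215.6917 / 101.0 = 2.136

2.136 s


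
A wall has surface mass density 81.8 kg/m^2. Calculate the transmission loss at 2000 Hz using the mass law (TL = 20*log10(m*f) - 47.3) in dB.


Given values:
  m = 81.8 kg/m^2, f = 2000 Hz
Formula: TL = 20 * log10(m * f) - 47.3
Compute m * f = 81.8 * 2000 = 163600.0
Compute log10(163600.0) = 5.213783
Compute 20 * 5.213783 = 104.2757
TL = 104.2757 - 47.3 = 56.98

56.98 dB


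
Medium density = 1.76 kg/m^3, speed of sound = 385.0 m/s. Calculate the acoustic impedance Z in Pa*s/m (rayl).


Given values:
  rho = 1.76 kg/m^3
  c = 385.0 m/s
Formula: Z = rho * c
Z = 1.76 * 385.0
Z = 677.6

677.6 rayl


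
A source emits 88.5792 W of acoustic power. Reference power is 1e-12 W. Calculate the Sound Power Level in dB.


Given values:
  W = 88.5792 W
  W_ref = 1e-12 W
Formula: SWL = 10 * log10(W / W_ref)
Compute ratio: W / W_ref = 88579200000000
Compute log10: log10(88579200000000) = 13.947332
Multiply: SWL = 10 * 13.947332 = 139.47

139.47 dB


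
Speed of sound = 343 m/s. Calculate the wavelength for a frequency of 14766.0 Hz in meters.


Given values:
  c = 343 m/s, f = 14766.0 Hz
Formula: lambda = c / f
lambda = 343 / 14766.0
lambda = 0.0232

0.0232 m


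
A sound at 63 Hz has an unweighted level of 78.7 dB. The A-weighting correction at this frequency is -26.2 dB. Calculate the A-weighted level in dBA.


Given values:
  SPL = 78.7 dB
  A-weighting at 63 Hz = -26.2 dB
Formula: L_A = SPL + A_weight
L_A = 78.7 + (-26.2)
L_A = 52.5

52.5 dBA


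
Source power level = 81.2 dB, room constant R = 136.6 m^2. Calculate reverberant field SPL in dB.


Given values:
  Lw = 81.2 dB, R = 136.6 m^2
Formula: SPL = Lw + 10 * log10(4 / R)
Compute 4 / R = 4 / 136.6 = 0.029283
Compute 10 * log10(0.029283) = -15.3338
SPL = 81.2 + (-15.3338) = 65.87

65.87 dB


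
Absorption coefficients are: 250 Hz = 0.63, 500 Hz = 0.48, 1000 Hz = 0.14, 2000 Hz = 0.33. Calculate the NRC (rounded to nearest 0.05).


Given values:
  a_250 = 0.63, a_500 = 0.48
  a_1000 = 0.14, a_2000 = 0.33
Formula: NRC = (a250 + a500 + a1000 + a2000) / 4
Sum = 0.63 + 0.48 + 0.14 + 0.33 = 1.58
NRC = 1.58 / 4 = 0.395
Rounded to nearest 0.05: 0.4

0.4


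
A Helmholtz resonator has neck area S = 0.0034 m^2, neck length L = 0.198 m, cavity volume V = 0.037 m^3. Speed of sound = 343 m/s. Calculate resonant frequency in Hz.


Given values:
  S = 0.0034 m^2, L = 0.198 m, V = 0.037 m^3, c = 343 m/s
Formula: f = (c / (2*pi)) * sqrt(S / (V * L))
Compute V * L = 0.037 * 0.198 = 0.007326
Compute S / (V * L) = 0.0034 / 0.007326 = 0.4641
Compute sqrt(0.4641) = 0.681249
Compute c / (2*pi) = 343 / 6.283185 = 54.590148
f = 54.590148 * 0.681249 = 37.19

37.19 Hz


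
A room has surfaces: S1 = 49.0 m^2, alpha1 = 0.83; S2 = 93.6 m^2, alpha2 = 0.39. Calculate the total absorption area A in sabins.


Given surfaces:
  Surface 1: 49.0 * 0.83 = 40.67
  Surface 2: 93.6 * 0.39 = 36.504
Formula: A = sum(Si * alpha_i)
A = 40.67 + 36.504
A = 77.17

77.17 sabins


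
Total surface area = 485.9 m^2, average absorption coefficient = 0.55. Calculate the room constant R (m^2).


Given values:
  S = 485.9 m^2, alpha = 0.55
Formula: R = S * alpha / (1 - alpha)
Numerator: 485.9 * 0.55 = 267.245
Denominator: 1 - 0.55 = 0.45
R = 267.245 / 0.45 = 593.88

593.88 m^2


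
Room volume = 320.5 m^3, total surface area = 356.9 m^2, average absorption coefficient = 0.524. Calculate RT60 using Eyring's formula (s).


Given values:
  V = 320.5 m^3, S = 356.9 m^2, alpha = 0.524
Formula: RT60 = 0.161 * V / (-S * ln(1 - alpha))
Compute ln(1 - 0.524) = ln(0.476) = -0.742337
Denominator: -356.9 * -0.742337 = 264.9401
Numerator: 0.161 * 320.5 = 51.6005
RT60 = 51.6005 / 264.9401 = 0.195

0.195 s


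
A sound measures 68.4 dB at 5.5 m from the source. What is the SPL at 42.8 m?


Given values:
  SPL1 = 68.4 dB, r1 = 5.5 m, r2 = 42.8 m
Formula: SPL2 = SPL1 - 20 * log10(r2 / r1)
Compute ratio: r2 / r1 = 42.8 / 5.5 = 7.7818
Compute log10: log10(7.7818) = 0.89108
Compute drop: 20 * 0.89108 = 17.8216
SPL2 = 68.4 - 17.8216 = 50.58

50.58 dB


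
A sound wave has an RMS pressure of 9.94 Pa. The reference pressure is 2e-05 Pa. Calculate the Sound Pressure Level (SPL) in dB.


Given values:
  p = 9.94 Pa
  p_ref = 2e-05 Pa
Formula: SPL = 20 * log10(p / p_ref)
Compute ratio: p / p_ref = 9.94 / 2e-05 = 497000
Compute log10: log10(497000) = 5.696356
Multiply: SPL = 20 * 5.696356 = 113.93

113.93 dB


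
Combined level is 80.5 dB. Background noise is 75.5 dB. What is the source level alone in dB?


Given values:
  L_total = 80.5 dB, L_bg = 75.5 dB
Formula: L_source = 10 * log10(10^(L_total/10) - 10^(L_bg/10))
Convert to linear:
  10^(80.5/10) = 112201845.4302
  10^(75.5/10) = 35481338.9234
Difference: 112201845.4302 - 35481338.9234 = 76720506.5068
L_source = 10 * log10(76720506.5068) = 78.85

78.85 dB


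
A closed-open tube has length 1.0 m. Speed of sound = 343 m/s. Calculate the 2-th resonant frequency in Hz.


Given values:
  Tube type: closed-open, L = 1.0 m, c = 343 m/s, n = 2
Formula: f_n = (2n - 1) * c / (4 * L)
Compute 2n - 1 = 2*2 - 1 = 3
Compute 4 * L = 4 * 1.0 = 4.0
f = 3 * 343 / 4.0
f = 257.25

257.25 Hz


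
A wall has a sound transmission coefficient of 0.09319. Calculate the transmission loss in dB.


Given values:
  tau = 0.09319
Formula: TL = 10 * log10(1 / tau)
Compute 1 / tau = 1 / 0.09319 = 10.7308
Compute log10(10.7308) = 1.030632
TL = 10 * 1.030632 = 10.31

10.31 dB


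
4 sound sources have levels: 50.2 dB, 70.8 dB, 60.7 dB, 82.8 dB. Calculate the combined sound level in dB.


Formula: L_total = 10 * log10( sum(10^(Li/10)) )
  Source 1: 10^(50.2/10) = 104712.8548
  Source 2: 10^(70.8/10) = 12022644.3462
  Source 3: 10^(60.7/10) = 1174897.5549
  Source 4: 10^(82.8/10) = 190546071.7963
Sum of linear values = 203848326.5522
L_total = 10 * log10(203848326.5522) = 83.09

83.09 dB


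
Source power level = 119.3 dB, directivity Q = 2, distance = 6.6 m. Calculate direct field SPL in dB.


Given values:
  Lw = 119.3 dB, Q = 2, r = 6.6 m
Formula: SPL = Lw + 10 * log10(Q / (4 * pi * r^2))
Compute 4 * pi * r^2 = 4 * pi * 6.6^2 = 547.3911
Compute Q / denom = 2 / 547.3911 = 0.00365369
Compute 10 * log10(0.00365369) = -24.3727
SPL = 119.3 + (-24.3727) = 94.93

94.93 dB


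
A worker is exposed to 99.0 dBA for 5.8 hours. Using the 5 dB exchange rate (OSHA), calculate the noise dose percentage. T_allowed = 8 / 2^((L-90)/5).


Given values:
  L = 99.0 dBA, T = 5.8 hours
Formula: T_allowed = 8 / 2^((L - 90) / 5)
Compute exponent: (99.0 - 90) / 5 = 1.8
Compute 2^(1.8) = 3.482202
T_allowed = 8 / 3.482202 = 2.297397 hours
Dose = (T / T_allowed) * 100
Dose = (5.8 / 2.297397) * 100 = 252.46

252.46 %


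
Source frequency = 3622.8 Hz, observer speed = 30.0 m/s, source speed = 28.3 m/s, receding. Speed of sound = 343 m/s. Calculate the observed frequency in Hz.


Given values:
  f_s = 3622.8 Hz, v_o = 30.0 m/s, v_s = 28.3 m/s
  Direction: receding
Formula: f_o = f_s * (c - v_o) / (c + v_s)
Numerator: c - v_o = 343 - 30.0 = 313.0
Denominator: c + v_s = 343 + 28.3 = 371.3
f_o = 3622.8 * 313.0 / 371.3 = 3053.96

3053.96 Hz


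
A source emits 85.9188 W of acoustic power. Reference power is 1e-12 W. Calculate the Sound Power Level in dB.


Given values:
  W = 85.9188 W
  W_ref = 1e-12 W
Formula: SWL = 10 * log10(W / W_ref)
Compute ratio: W / W_ref = 85918800000000
Compute log10: log10(85918800000000) = 13.934088
Multiply: SWL = 10 * 13.934088 = 139.34

139.34 dB


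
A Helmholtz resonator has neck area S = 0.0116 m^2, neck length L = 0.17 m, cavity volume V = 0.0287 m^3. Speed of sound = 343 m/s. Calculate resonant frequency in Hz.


Given values:
  S = 0.0116 m^2, L = 0.17 m, V = 0.0287 m^3, c = 343 m/s
Formula: f = (c / (2*pi)) * sqrt(S / (V * L))
Compute V * L = 0.0287 * 0.17 = 0.004879
Compute S / (V * L) = 0.0116 / 0.004879 = 2.3775
Compute sqrt(2.3775) = 1.541914
Compute c / (2*pi) = 343 / 6.283185 = 54.590148
f = 54.590148 * 1.541914 = 84.17

84.17 Hz


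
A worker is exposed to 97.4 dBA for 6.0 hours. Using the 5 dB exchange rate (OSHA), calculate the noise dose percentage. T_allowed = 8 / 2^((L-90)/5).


Given values:
  L = 97.4 dBA, T = 6.0 hours
Formula: T_allowed = 8 / 2^((L - 90) / 5)
Compute exponent: (97.4 - 90) / 5 = 1.48
Compute 2^(1.48) = 2.789487
T_allowed = 8 / 2.789487 = 2.867911 hours
Dose = (T / T_allowed) * 100
Dose = (6.0 / 2.867911) * 100 = 209.21

209.21 %


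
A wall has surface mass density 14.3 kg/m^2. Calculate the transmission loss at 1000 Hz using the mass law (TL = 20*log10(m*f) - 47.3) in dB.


Given values:
  m = 14.3 kg/m^2, f = 1000 Hz
Formula: TL = 20 * log10(m * f) - 47.3
Compute m * f = 14.3 * 1000 = 14300.0
Compute log10(14300.0) = 4.155336
Compute 20 * 4.155336 = 83.1067
TL = 83.1067 - 47.3 = 35.81

35.81 dB


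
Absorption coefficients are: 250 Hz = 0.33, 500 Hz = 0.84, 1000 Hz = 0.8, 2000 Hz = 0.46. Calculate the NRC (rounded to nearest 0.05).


Given values:
  a_250 = 0.33, a_500 = 0.84
  a_1000 = 0.8, a_2000 = 0.46
Formula: NRC = (a250 + a500 + a1000 + a2000) / 4
Sum = 0.33 + 0.84 + 0.8 + 0.46 = 2.43
NRC = 2.43 / 4 = 0.6075
Rounded to nearest 0.05: 0.6

0.6


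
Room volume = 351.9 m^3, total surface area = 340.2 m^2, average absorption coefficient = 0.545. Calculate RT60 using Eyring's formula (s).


Given values:
  V = 351.9 m^3, S = 340.2 m^2, alpha = 0.545
Formula: RT60 = 0.161 * V / (-S * ln(1 - alpha))
Compute ln(1 - 0.545) = ln(0.455) = -0.787458
Denominator: -340.2 * -0.787458 = 267.8932
Numerator: 0.161 * 351.9 = 56.6559
RT60 = 56.6559 / 267.8932 = 0.211

0.211 s


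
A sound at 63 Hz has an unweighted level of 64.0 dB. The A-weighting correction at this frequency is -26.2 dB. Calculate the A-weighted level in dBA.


Given values:
  SPL = 64.0 dB
  A-weighting at 63 Hz = -26.2 dB
Formula: L_A = SPL + A_weight
L_A = 64.0 + (-26.2)
L_A = 37.8

37.8 dBA


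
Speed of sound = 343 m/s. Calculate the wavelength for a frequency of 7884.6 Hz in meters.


Given values:
  c = 343 m/s, f = 7884.6 Hz
Formula: lambda = c / f
lambda = 343 / 7884.6
lambda = 0.0435

0.0435 m


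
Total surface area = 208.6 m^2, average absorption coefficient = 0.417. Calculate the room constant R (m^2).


Given values:
  S = 208.6 m^2, alpha = 0.417
Formula: R = S * alpha / (1 - alpha)
Numerator: 208.6 * 0.417 = 86.9862
Denominator: 1 - 0.417 = 0.583
R = 86.9862 / 0.583 = 149.2

149.2 m^2


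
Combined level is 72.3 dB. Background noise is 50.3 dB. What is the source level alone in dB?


Given values:
  L_total = 72.3 dB, L_bg = 50.3 dB
Formula: L_source = 10 * log10(10^(L_total/10) - 10^(L_bg/10))
Convert to linear:
  10^(72.3/10) = 16982436.5246
  10^(50.3/10) = 107151.9305
Difference: 16982436.5246 - 107151.9305 = 16875284.5941
L_source = 10 * log10(16875284.5941) = 72.27

72.27 dB


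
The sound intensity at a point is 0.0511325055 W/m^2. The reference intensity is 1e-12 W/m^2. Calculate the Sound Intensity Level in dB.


Given values:
  I = 0.0511325055 W/m^2
  I_ref = 1e-12 W/m^2
Formula: SIL = 10 * log10(I / I_ref)
Compute ratio: I / I_ref = 51132505500
Compute log10: log10(51132505500) = 10.708697
Multiply: SIL = 10 * 10.708697 = 107.09

107.09 dB


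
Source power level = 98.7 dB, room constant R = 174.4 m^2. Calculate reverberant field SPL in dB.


Given values:
  Lw = 98.7 dB, R = 174.4 m^2
Formula: SPL = Lw + 10 * log10(4 / R)
Compute 4 / R = 4 / 174.4 = 0.022936
Compute 10 * log10(0.022936) = -16.3948
SPL = 98.7 + (-16.3948) = 82.31

82.31 dB


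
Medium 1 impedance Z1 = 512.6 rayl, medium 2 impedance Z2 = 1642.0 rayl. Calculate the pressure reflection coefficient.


Given values:
  Z1 = 512.6 rayl, Z2 = 1642.0 rayl
Formula: R = (Z2 - Z1) / (Z2 + Z1)
Numerator: Z2 - Z1 = 1642.0 - 512.6 = 1129.4
Denominator: Z2 + Z1 = 1642.0 + 512.6 = 2154.6
R = 1129.4 / 2154.6 = 0.5242

0.5242


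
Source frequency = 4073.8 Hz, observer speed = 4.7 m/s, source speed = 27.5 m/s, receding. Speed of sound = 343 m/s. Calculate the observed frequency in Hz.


Given values:
  f_s = 4073.8 Hz, v_o = 4.7 m/s, v_s = 27.5 m/s
  Direction: receding
Formula: f_o = f_s * (c - v_o) / (c + v_s)
Numerator: c - v_o = 343 - 4.7 = 338.3
Denominator: c + v_s = 343 + 27.5 = 370.5
f_o = 4073.8 * 338.3 / 370.5 = 3719.75

3719.75 Hz


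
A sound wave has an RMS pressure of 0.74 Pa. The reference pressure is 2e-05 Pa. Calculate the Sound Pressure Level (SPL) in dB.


Given values:
  p = 0.74 Pa
  p_ref = 2e-05 Pa
Formula: SPL = 20 * log10(p / p_ref)
Compute ratio: p / p_ref = 0.74 / 2e-05 = 37000
Compute log10: log10(37000) = 4.568202
Multiply: SPL = 20 * 4.568202 = 91.36

91.36 dB


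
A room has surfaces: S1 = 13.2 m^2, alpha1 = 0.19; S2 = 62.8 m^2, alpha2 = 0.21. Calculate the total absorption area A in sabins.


Given surfaces:
  Surface 1: 13.2 * 0.19 = 2.508
  Surface 2: 62.8 * 0.21 = 13.188
Formula: A = sum(Si * alpha_i)
A = 2.508 + 13.188
A = 15.7

15.7 sabins


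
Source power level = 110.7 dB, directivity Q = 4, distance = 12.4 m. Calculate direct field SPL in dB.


Given values:
  Lw = 110.7 dB, Q = 4, r = 12.4 m
Formula: SPL = Lw + 10 * log10(Q / (4 * pi * r^2))
Compute 4 * pi * r^2 = 4 * pi * 12.4^2 = 1932.2051
Compute Q / denom = 4 / 1932.2051 = 0.00207017
Compute 10 * log10(0.00207017) = -26.8399
SPL = 110.7 + (-26.8399) = 83.86

83.86 dB


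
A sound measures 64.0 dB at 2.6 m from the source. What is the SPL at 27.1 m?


Given values:
  SPL1 = 64.0 dB, r1 = 2.6 m, r2 = 27.1 m
Formula: SPL2 = SPL1 - 20 * log10(r2 / r1)
Compute ratio: r2 / r1 = 27.1 / 2.6 = 10.4231
Compute log10: log10(10.4231) = 1.017997
Compute drop: 20 * 1.017997 = 20.3599
SPL2 = 64.0 - 20.3599 = 43.64

43.64 dB


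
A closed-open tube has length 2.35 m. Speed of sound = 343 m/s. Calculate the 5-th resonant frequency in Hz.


Given values:
  Tube type: closed-open, L = 2.35 m, c = 343 m/s, n = 5
Formula: f_n = (2n - 1) * c / (4 * L)
Compute 2n - 1 = 2*5 - 1 = 9
Compute 4 * L = 4 * 2.35 = 9.4
f = 9 * 343 / 9.4
f = 328.4

328.4 Hz


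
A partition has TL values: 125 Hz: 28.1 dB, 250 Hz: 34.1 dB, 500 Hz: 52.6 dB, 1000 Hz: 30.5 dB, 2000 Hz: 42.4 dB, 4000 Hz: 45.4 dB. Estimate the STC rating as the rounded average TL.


Given TL values at each frequency:
  125 Hz: 28.1 dB
  250 Hz: 34.1 dB
  500 Hz: 52.6 dB
  1000 Hz: 30.5 dB
  2000 Hz: 42.4 dB
  4000 Hz: 45.4 dB
Formula: STC ~ round(average of TL values)
Sum = 28.1 + 34.1 + 52.6 + 30.5 + 42.4 + 45.4 = 233.1
Average = 233.1 / 6 = 38.85
Rounded: 39

39


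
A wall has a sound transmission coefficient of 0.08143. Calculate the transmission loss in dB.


Given values:
  tau = 0.08143
Formula: TL = 10 * log10(1 / tau)
Compute 1 / tau = 1 / 0.08143 = 12.2805
Compute log10(12.2805) = 1.089216
TL = 10 * 1.089216 = 10.89

10.89 dB


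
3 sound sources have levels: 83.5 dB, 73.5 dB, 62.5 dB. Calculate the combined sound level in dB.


Formula: L_total = 10 * log10( sum(10^(Li/10)) )
  Source 1: 10^(83.5/10) = 223872113.8568
  Source 2: 10^(73.5/10) = 22387211.3857
  Source 3: 10^(62.5/10) = 1778279.41
Sum of linear values = 248037604.6525
L_total = 10 * log10(248037604.6525) = 83.95

83.95 dB


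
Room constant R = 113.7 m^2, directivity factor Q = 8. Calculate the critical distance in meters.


Given values:
  R = 113.7 m^2, Q = 8
Formula: d_c = 0.141 * sqrt(Q * R)
Compute Q * R = 8 * 113.7 = 909.6
Compute sqrt(909.6) = 30.1596
d_c = 0.141 * 30.1596 = 4.253

4.253 m


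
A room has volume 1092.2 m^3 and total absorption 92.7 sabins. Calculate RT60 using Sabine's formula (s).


Given values:
  V = 1092.2 m^3
  A = 92.7 sabins
Formula: RT60 = 0.161 * V / A
Numerator: 0.161 * 1092.2 = 175.8442
RT60 = 175.8442 / 92.7 = 1.897

1.897 s


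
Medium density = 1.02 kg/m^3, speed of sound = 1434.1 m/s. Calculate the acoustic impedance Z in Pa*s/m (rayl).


Given values:
  rho = 1.02 kg/m^3
  c = 1434.1 m/s
Formula: Z = rho * c
Z = 1.02 * 1434.1
Z = 1462.78

1462.78 rayl


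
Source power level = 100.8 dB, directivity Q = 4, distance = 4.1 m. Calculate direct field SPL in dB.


Given values:
  Lw = 100.8 dB, Q = 4, r = 4.1 m
Formula: SPL = Lw + 10 * log10(Q / (4 * pi * r^2))
Compute 4 * pi * r^2 = 4 * pi * 4.1^2 = 211.2407
Compute Q / denom = 4 / 211.2407 = 0.01893574
Compute 10 * log10(0.01893574) = -17.2272
SPL = 100.8 + (-17.2272) = 83.57

83.57 dB


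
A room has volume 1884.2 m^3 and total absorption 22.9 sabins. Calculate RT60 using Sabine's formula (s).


Given values:
  V = 1884.2 m^3
  A = 22.9 sabins
Formula: RT60 = 0.161 * V / A
Numerator: 0.161 * 1884.2 = 303.3562
RT60 = 303.3562 / 22.9 = 13.247

13.247 s


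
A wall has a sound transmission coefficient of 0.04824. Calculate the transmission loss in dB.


Given values:
  tau = 0.04824
Formula: TL = 10 * log10(1 / tau)
Compute 1 / tau = 1 / 0.04824 = 20.7297
Compute log10(20.7297) = 1.316593
TL = 10 * 1.316593 = 13.17

13.17 dB


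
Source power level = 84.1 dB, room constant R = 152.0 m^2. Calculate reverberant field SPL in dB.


Given values:
  Lw = 84.1 dB, R = 152.0 m^2
Formula: SPL = Lw + 10 * log10(4 / R)
Compute 4 / R = 4 / 152.0 = 0.026316
Compute 10 * log10(0.026316) = -15.7978
SPL = 84.1 + (-15.7978) = 68.3

68.3 dB


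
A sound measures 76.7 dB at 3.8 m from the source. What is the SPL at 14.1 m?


Given values:
  SPL1 = 76.7 dB, r1 = 3.8 m, r2 = 14.1 m
Formula: SPL2 = SPL1 - 20 * log10(r2 / r1)
Compute ratio: r2 / r1 = 14.1 / 3.8 = 3.7105
Compute log10: log10(3.7105) = 0.569432
Compute drop: 20 * 0.569432 = 11.3886
SPL2 = 76.7 - 11.3886 = 65.31

65.31 dB


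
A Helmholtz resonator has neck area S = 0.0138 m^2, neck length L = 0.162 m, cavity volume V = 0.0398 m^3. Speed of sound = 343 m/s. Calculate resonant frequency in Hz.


Given values:
  S = 0.0138 m^2, L = 0.162 m, V = 0.0398 m^3, c = 343 m/s
Formula: f = (c / (2*pi)) * sqrt(S / (V * L))
Compute V * L = 0.0398 * 0.162 = 0.0064476
Compute S / (V * L) = 0.0138 / 0.0064476 = 2.1403
Compute sqrt(2.1403) = 1.462976
Compute c / (2*pi) = 343 / 6.283185 = 54.590148
f = 54.590148 * 1.462976 = 79.86

79.86 Hz


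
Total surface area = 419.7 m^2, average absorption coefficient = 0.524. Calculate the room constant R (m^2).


Given values:
  S = 419.7 m^2, alpha = 0.524
Formula: R = S * alpha / (1 - alpha)
Numerator: 419.7 * 0.524 = 219.9228
Denominator: 1 - 0.524 = 0.476
R = 219.9228 / 0.476 = 462.02

462.02 m^2


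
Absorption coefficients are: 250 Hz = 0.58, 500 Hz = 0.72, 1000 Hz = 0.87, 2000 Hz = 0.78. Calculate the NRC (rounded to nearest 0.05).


Given values:
  a_250 = 0.58, a_500 = 0.72
  a_1000 = 0.87, a_2000 = 0.78
Formula: NRC = (a250 + a500 + a1000 + a2000) / 4
Sum = 0.58 + 0.72 + 0.87 + 0.78 = 2.95
NRC = 2.95 / 4 = 0.7375
Rounded to nearest 0.05: 0.75

0.75


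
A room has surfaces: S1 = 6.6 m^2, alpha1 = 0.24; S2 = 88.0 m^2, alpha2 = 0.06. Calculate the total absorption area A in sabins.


Given surfaces:
  Surface 1: 6.6 * 0.24 = 1.584
  Surface 2: 88.0 * 0.06 = 5.28
Formula: A = sum(Si * alpha_i)
A = 1.584 + 5.28
A = 6.86

6.86 sabins


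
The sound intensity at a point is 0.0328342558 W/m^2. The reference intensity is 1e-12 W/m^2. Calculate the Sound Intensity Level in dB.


Given values:
  I = 0.0328342558 W/m^2
  I_ref = 1e-12 W/m^2
Formula: SIL = 10 * log10(I / I_ref)
Compute ratio: I / I_ref = 32834255800
Compute log10: log10(32834255800) = 10.516327
Multiply: SIL = 10 * 10.516327 = 105.16

105.16 dB


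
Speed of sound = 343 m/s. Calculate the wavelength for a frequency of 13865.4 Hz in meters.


Given values:
  c = 343 m/s, f = 13865.4 Hz
Formula: lambda = c / f
lambda = 343 / 13865.4
lambda = 0.0247

0.0247 m


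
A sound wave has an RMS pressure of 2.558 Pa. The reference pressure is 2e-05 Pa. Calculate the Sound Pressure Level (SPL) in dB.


Given values:
  p = 2.558 Pa
  p_ref = 2e-05 Pa
Formula: SPL = 20 * log10(p / p_ref)
Compute ratio: p / p_ref = 2.558 / 2e-05 = 127900
Compute log10: log10(127900) = 5.106871
Multiply: SPL = 20 * 5.106871 = 102.14

102.14 dB


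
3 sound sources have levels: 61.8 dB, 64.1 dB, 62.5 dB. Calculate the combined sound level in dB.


Formula: L_total = 10 * log10( sum(10^(Li/10)) )
  Source 1: 10^(61.8/10) = 1513561.2484
  Source 2: 10^(64.1/10) = 2570395.7828
  Source 3: 10^(62.5/10) = 1778279.41
Sum of linear values = 5862236.4412
L_total = 10 * log10(5862236.4412) = 67.68

67.68 dB


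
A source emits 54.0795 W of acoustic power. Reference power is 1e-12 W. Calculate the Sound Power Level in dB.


Given values:
  W = 54.0795 W
  W_ref = 1e-12 W
Formula: SWL = 10 * log10(W / W_ref)
Compute ratio: W / W_ref = 54079500000000
Compute log10: log10(54079500000000) = 13.733033
Multiply: SWL = 10 * 13.733033 = 137.33

137.33 dB


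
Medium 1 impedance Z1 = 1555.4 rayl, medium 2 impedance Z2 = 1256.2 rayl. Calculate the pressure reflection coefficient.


Given values:
  Z1 = 1555.4 rayl, Z2 = 1256.2 rayl
Formula: R = (Z2 - Z1) / (Z2 + Z1)
Numerator: Z2 - Z1 = 1256.2 - 1555.4 = -299.2
Denominator: Z2 + Z1 = 1256.2 + 1555.4 = 2811.6
R = -299.2 / 2811.6 = -0.1064

-0.1064


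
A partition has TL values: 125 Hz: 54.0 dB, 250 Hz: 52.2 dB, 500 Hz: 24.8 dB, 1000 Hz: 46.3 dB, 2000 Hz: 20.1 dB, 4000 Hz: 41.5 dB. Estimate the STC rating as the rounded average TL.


Given TL values at each frequency:
  125 Hz: 54.0 dB
  250 Hz: 52.2 dB
  500 Hz: 24.8 dB
  1000 Hz: 46.3 dB
  2000 Hz: 20.1 dB
  4000 Hz: 41.5 dB
Formula: STC ~ round(average of TL values)
Sum = 54.0 + 52.2 + 24.8 + 46.3 + 20.1 + 41.5 = 238.9
Average = 238.9 / 6 = 39.82
Rounded: 40

40


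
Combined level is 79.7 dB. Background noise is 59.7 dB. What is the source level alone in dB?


Given values:
  L_total = 79.7 dB, L_bg = 59.7 dB
Formula: L_source = 10 * log10(10^(L_total/10) - 10^(L_bg/10))
Convert to linear:
  10^(79.7/10) = 93325430.0797
  10^(59.7/10) = 933254.3008
Difference: 93325430.0797 - 933254.3008 = 92392175.7789
L_source = 10 * log10(92392175.7789) = 79.66

79.66 dB


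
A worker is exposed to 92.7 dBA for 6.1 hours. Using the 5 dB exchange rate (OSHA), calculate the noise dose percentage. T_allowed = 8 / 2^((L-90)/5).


Given values:
  L = 92.7 dBA, T = 6.1 hours
Formula: T_allowed = 8 / 2^((L - 90) / 5)
Compute exponent: (92.7 - 90) / 5 = 0.54
Compute 2^(0.54) = 1.453973
T_allowed = 8 / 1.453973 = 5.502165 hours
Dose = (T / T_allowed) * 100
Dose = (6.1 / 5.502165) * 100 = 110.87

110.87 %


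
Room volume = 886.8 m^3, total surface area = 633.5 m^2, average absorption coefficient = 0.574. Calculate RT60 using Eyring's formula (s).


Given values:
  V = 886.8 m^3, S = 633.5 m^2, alpha = 0.574
Formula: RT60 = 0.161 * V / (-S * ln(1 - alpha))
Compute ln(1 - 0.574) = ln(0.426) = -0.853316
Denominator: -633.5 * -0.853316 = 540.5757
Numerator: 0.161 * 886.8 = 142.7748
RT60 = 142.7748 / 540.5757 = 0.264

0.264 s


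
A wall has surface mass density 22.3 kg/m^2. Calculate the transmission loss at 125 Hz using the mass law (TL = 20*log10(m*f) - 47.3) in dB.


Given values:
  m = 22.3 kg/m^2, f = 125 Hz
Formula: TL = 20 * log10(m * f) - 47.3
Compute m * f = 22.3 * 125 = 2787.5
Compute log10(2787.5) = 3.445215
Compute 20 * 3.445215 = 68.9043
TL = 68.9043 - 47.3 = 21.6

21.6 dB


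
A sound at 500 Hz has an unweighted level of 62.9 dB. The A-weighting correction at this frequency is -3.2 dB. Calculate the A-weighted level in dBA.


Given values:
  SPL = 62.9 dB
  A-weighting at 500 Hz = -3.2 dB
Formula: L_A = SPL + A_weight
L_A = 62.9 + (-3.2)
L_A = 59.7

59.7 dBA


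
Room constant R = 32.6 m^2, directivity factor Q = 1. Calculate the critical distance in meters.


Given values:
  R = 32.6 m^2, Q = 1
Formula: d_c = 0.141 * sqrt(Q * R)
Compute Q * R = 1 * 32.6 = 32.6
Compute sqrt(32.6) = 5.7096
d_c = 0.141 * 5.7096 = 0.805

0.805 m


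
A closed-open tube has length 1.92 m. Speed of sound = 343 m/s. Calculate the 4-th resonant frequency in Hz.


Given values:
  Tube type: closed-open, L = 1.92 m, c = 343 m/s, n = 4
Formula: f_n = (2n - 1) * c / (4 * L)
Compute 2n - 1 = 2*4 - 1 = 7
Compute 4 * L = 4 * 1.92 = 7.68
f = 7 * 343 / 7.68
f = 312.63

312.63 Hz


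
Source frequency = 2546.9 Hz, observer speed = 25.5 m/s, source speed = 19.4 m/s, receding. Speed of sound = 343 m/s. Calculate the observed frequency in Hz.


Given values:
  f_s = 2546.9 Hz, v_o = 25.5 m/s, v_s = 19.4 m/s
  Direction: receding
Formula: f_o = f_s * (c - v_o) / (c + v_s)
Numerator: c - v_o = 343 - 25.5 = 317.5
Denominator: c + v_s = 343 + 19.4 = 362.4
f_o = 2546.9 * 317.5 / 362.4 = 2231.35

2231.35 Hz


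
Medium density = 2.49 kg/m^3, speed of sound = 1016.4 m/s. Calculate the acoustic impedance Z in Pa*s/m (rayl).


Given values:
  rho = 2.49 kg/m^3
  c = 1016.4 m/s
Formula: Z = rho * c
Z = 2.49 * 1016.4
Z = 2530.84

2530.84 rayl


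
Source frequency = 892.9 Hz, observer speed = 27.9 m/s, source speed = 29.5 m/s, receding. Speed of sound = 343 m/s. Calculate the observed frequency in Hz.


Given values:
  f_s = 892.9 Hz, v_o = 27.9 m/s, v_s = 29.5 m/s
  Direction: receding
Formula: f_o = f_s * (c - v_o) / (c + v_s)
Numerator: c - v_o = 343 - 27.9 = 315.1
Denominator: c + v_s = 343 + 29.5 = 372.5
f_o = 892.9 * 315.1 / 372.5 = 755.31

755.31 Hz


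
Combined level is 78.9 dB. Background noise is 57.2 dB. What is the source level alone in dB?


Given values:
  L_total = 78.9 dB, L_bg = 57.2 dB
Formula: L_source = 10 * log10(10^(L_total/10) - 10^(L_bg/10))
Convert to linear:
  10^(78.9/10) = 77624711.6629
  10^(57.2/10) = 524807.4602
Difference: 77624711.6629 - 524807.4602 = 77099904.2027
L_source = 10 * log10(77099904.2027) = 78.87

78.87 dB


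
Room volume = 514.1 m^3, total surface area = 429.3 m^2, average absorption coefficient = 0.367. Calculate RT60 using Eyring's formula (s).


Given values:
  V = 514.1 m^3, S = 429.3 m^2, alpha = 0.367
Formula: RT60 = 0.161 * V / (-S * ln(1 - alpha))
Compute ln(1 - 0.367) = ln(0.633) = -0.457285
Denominator: -429.3 * -0.457285 = 196.3125
Numerator: 0.161 * 514.1 = 82.7701
RT60 = 82.7701 / 196.3125 = 0.422

0.422 s


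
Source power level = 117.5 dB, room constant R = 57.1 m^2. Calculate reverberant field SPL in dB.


Given values:
  Lw = 117.5 dB, R = 57.1 m^2
Formula: SPL = Lw + 10 * log10(4 / R)
Compute 4 / R = 4 / 57.1 = 0.070053
Compute 10 * log10(0.070053) = -11.5457
SPL = 117.5 + (-11.5457) = 105.95

105.95 dB


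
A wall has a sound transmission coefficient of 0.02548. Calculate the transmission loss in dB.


Given values:
  tau = 0.02548
Formula: TL = 10 * log10(1 / tau)
Compute 1 / tau = 1 / 0.02548 = 39.2465
Compute log10(39.2465) = 1.593801
TL = 10 * 1.593801 = 15.94

15.94 dB


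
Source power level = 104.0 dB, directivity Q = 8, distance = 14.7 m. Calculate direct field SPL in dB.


Given values:
  Lw = 104.0 dB, Q = 8, r = 14.7 m
Formula: SPL = Lw + 10 * log10(Q / (4 * pi * r^2))
Compute 4 * pi * r^2 = 4 * pi * 14.7^2 = 2715.467
Compute Q / denom = 8 / 2715.467 = 0.00294609
Compute 10 * log10(0.00294609) = -25.3075
SPL = 104.0 + (-25.3075) = 78.69

78.69 dB


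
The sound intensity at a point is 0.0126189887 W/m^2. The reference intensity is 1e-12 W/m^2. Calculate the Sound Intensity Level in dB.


Given values:
  I = 0.0126189887 W/m^2
  I_ref = 1e-12 W/m^2
Formula: SIL = 10 * log10(I / I_ref)
Compute ratio: I / I_ref = 12618988700
Compute log10: log10(12618988700) = 10.101025
Multiply: SIL = 10 * 10.101025 = 101.01

101.01 dB


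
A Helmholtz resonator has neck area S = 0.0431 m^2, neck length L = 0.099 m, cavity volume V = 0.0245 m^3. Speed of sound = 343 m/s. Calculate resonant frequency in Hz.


Given values:
  S = 0.0431 m^2, L = 0.099 m, V = 0.0245 m^3, c = 343 m/s
Formula: f = (c / (2*pi)) * sqrt(S / (V * L))
Compute V * L = 0.0245 * 0.099 = 0.0024255
Compute S / (V * L) = 0.0431 / 0.0024255 = 17.7695
Compute sqrt(17.7695) = 4.215388
Compute c / (2*pi) = 343 / 6.283185 = 54.590148
f = 54.590148 * 4.215388 = 230.12

230.12 Hz


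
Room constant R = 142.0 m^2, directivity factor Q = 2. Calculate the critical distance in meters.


Given values:
  R = 142.0 m^2, Q = 2
Formula: d_c = 0.141 * sqrt(Q * R)
Compute Q * R = 2 * 142.0 = 284.0
Compute sqrt(284.0) = 16.8523
d_c = 0.141 * 16.8523 = 2.376

2.376 m


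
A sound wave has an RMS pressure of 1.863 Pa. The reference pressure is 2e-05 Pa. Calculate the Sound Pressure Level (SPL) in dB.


Given values:
  p = 1.863 Pa
  p_ref = 2e-05 Pa
Formula: SPL = 20 * log10(p / p_ref)
Compute ratio: p / p_ref = 1.863 / 2e-05 = 93150
Compute log10: log10(93150) = 4.969183
Multiply: SPL = 20 * 4.969183 = 99.38

99.38 dB


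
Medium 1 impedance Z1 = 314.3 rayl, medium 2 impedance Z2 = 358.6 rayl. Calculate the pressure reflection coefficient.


Given values:
  Z1 = 314.3 rayl, Z2 = 358.6 rayl
Formula: R = (Z2 - Z1) / (Z2 + Z1)
Numerator: Z2 - Z1 = 358.6 - 314.3 = 44.3
Denominator: Z2 + Z1 = 358.6 + 314.3 = 672.9
R = 44.3 / 672.9 = 0.0658

0.0658


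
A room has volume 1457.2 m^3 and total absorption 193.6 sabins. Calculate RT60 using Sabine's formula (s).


Given values:
  V = 1457.2 m^3
  A = 193.6 sabins
Formula: RT60 = 0.161 * V / A
Numerator: 0.161 * 1457.2 = 234.6092
RT60 = 234.6092 / 193.6 = 1.212

1.212 s


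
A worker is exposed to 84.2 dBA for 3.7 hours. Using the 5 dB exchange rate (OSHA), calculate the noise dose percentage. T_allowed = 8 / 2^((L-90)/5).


Given values:
  L = 84.2 dBA, T = 3.7 hours
Formula: T_allowed = 8 / 2^((L - 90) / 5)
Compute exponent: (84.2 - 90) / 5 = -1.16
Compute 2^(-1.16) = 0.447513
T_allowed = 8 / 0.447513 = 17.876576 hours
Dose = (T / T_allowed) * 100
Dose = (3.7 / 17.876576) * 100 = 20.7

20.7 %
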